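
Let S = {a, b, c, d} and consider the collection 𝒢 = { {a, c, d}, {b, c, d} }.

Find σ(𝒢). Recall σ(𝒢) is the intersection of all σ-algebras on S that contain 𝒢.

Seed the family with 𝒢 together with ∅ and S: { {}, {a, c, d}, {b, c, d}, S }.
Pass 1 (2 new):
  {a}  = S∖{b, c, d}
  {b}  = S∖{a, c, d}
  — 6 sets.
Pass 2: 1 new —
  {a, b}  = {b} ∪ {a}
  — 7 sets.
Pass 3 (1 new):
  {c, d}  = S∖{a, b}
  — 8 sets.
Pass 4: stable.

Hence σ(𝒢) has 8 members: { {}, {a}, {b}, {a, b}, {c, d}, {a, c, d}, {b, c, d}, S }.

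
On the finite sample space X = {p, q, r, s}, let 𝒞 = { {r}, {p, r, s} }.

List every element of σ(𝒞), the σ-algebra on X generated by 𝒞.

σ(𝒞) = { {}, {q}, {r}, {p, s}, {q, r}, {p, q, s}, {p, r, s}, X }

Working:
Begin from { {}, {r}, {p, r, s}, X } (that is, 𝒞 plus ∅ and X).
Pass 1 (2 new):
  {q}  = ᶜ of {p, r, s}
  {p, q, s}  = ᶜ of {r}
  [6 total]
Pass 2. New:
  {q, r}  = {r} ∪ {q}
  [7 total]
Pass 3. New:
  {p, s}  = ᶜ of {q, r}
  [8 total]
Pass 4: no new sets; the family is a σ-algebra.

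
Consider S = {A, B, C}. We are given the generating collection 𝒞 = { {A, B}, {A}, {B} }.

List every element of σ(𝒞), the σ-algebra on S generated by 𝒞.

Seed the family with 𝒞 together with ∅ and S: { {}, {A}, {B}, {A, B}, S }.
Pass 1 (3 new):
  {C}  = ᶜ of {A, B}
  {A, C}  = ᶜ of {B}
  {B, C}  = ᶜ of {A}
  [8 total]
Pass 2: closed — nothing new.

|σ(𝒞)| = 8.  σ(𝒞) = { {}, {A}, {B}, {C}, {A, B}, {A, C}, {B, C}, S }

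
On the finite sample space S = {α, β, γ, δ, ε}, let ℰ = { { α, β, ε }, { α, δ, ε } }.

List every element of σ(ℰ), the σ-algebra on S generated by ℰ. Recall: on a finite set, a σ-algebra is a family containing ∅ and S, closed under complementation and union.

Take S₀ = ℰ ∪ {∅, S} = { {}, { α, β, ε }, { α, δ, ε }, S }.
Iteration 1: 3 new —
  { β, γ }  = { α, δ, ε }ᶜ
  { γ, δ }  = { α, β, ε }ᶜ
  { α, β, δ, ε }  = { α, β, ε } ∪ { α, δ, ε }
  [7 total]
Iteration 2: +4 →
  { γ }  = { α, β, δ, ε }ᶜ
  { β, γ, δ }  = { γ, δ } ∪ { β, γ }
  { α, β, γ, ε }  = { α, β, ε } ∪ { β, γ }
  { α, γ, δ, ε }  = { α, δ, ε } ∪ { γ, δ }
  [11 total]
Iteration 3. New:
  { β }  = { α, γ, δ, ε }ᶜ
  { δ }  = { α, β, γ, ε }ᶜ
  { α, ε }  = { β, γ, δ }ᶜ
  [14 total]
Iteration 4 adds 2:
  { β, δ }  = { δ } ∪ { β }
  { α, γ, ε }  = { γ } ∪ { α, ε }
  [16 total]
After Iteration 5 the family is unchanged; done.

|σ(ℰ)| = 16.  σ(ℰ) = { {}, { β }, { γ }, { δ }, { α, ε }, { β, γ }, { β, δ }, { γ, δ }, { α, β, ε }, { α, γ, ε }, { α, δ, ε }, { β, γ, δ }, { α, β, γ, ε }, { α, β, δ, ε }, { α, γ, δ, ε }, S }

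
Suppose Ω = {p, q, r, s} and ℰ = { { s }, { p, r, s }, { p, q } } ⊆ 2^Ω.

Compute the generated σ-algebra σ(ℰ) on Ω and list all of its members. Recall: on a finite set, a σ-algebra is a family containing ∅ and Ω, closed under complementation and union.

Begin from { {  }, { s }, { p, q }, { p, r, s }, Ω } (that is, ℰ plus ∅ and Ω).
Iteration 1: +4 →
  { q }  = { p, r, s }ᶜ
  { r, s }  = { p, q }ᶜ
  { p, q, r }  = { s }ᶜ
  { p, q, s }  = { p, q } ∪ { s }
  — 9 sets.
Iteration 2 adds 3:
  { r }  = { p, q, s }ᶜ
  { q, s }  = { q } ∪ { s }
  { q, r, s }  = { r, s } ∪ { q }
  — 12 sets.
Iteration 3 (3 new):
  { p }  = { q, r, s }ᶜ
  { p, r }  = { q, s }ᶜ
  { q, r }  = { r } ∪ { q }
  — 15 sets.
Iteration 4: 1 new —
  { p, s }  = { q, r }ᶜ
  — 16 sets.
Iteration 5: no new sets; the family is a σ-algebra.

σ(ℰ) = { {  }, { p }, { q }, { r }, { s }, { p, q }, { p, r }, { p, s }, { q, r }, { q, s }, { r, s }, { p, q, r }, { p, q, s }, { p, r, s }, { q, r, s }, Ω }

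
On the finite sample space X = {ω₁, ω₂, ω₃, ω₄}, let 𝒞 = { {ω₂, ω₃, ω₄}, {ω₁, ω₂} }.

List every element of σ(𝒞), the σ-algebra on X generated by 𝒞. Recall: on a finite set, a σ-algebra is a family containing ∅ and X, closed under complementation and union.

Answer: σ(𝒞) = { {}, {ω₁}, {ω₂}, {ω₁, ω₂}, {ω₃, ω₄}, {ω₁, ω₃, ω₄}, {ω₂, ω₃, ω₄}, X }

Derivation:
Start: 𝒞 ∪ {∅, X} = { {}, {ω₁, ω₂}, {ω₂, ω₃, ω₄}, X }.
Round 1. New:
  {ω₁}  = ᶜ of {ω₂, ω₃, ω₄}
  {ω₃, ω₄}  = ᶜ of {ω₁, ω₂}
  |family| = 6
Round 2: +1 →
  {ω₁, ω₃, ω₄}  = {ω₃, ω₄} ∪ {ω₁}
  |family| = 7
Round 3 (1 new):
  {ω₂}  = ᶜ of {ω₁, ω₃, ω₄}
  |family| = 8
Round 4: stable.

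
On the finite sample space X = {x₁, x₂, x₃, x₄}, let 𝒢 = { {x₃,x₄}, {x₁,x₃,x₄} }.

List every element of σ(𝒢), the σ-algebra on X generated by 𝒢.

σ(𝒢) = { {}, {x₁}, {x₂}, {x₁,x₂}, {x₃,x₄}, {x₁,x₃,x₄}, {x₂,x₃,x₄}, X }

Trace:
Take S₀ = 𝒢 ∪ {∅, X} = { {}, {x₃,x₄}, {x₁,x₃,x₄}, X }.
Step 1 adds 2:
  {x₂}  = {x₁,x₃,x₄}ᶜ
  {x₁,x₂}  = {x₃,x₄}ᶜ
  [6 total]
Step 2. New:
  {x₂,x₃,x₄}  = {x₃,x₄} ∪ {x₂}
  [7 total]
Step 3. New:
  {x₁}  = {x₂,x₃,x₄}ᶜ
  [8 total]
Step 4: closed — nothing new.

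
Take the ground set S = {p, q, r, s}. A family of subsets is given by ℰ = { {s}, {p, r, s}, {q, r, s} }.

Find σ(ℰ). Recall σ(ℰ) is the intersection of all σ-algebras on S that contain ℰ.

σ(ℰ) (16 sets): { {}, {p}, {q}, {r}, {s}, {p, q}, {p, r}, {p, s}, {q, r}, {q, s}, {r, s}, {p, q, r}, {p, q, s}, {p, r, s}, {q, r, s}, S }

Derivation:
Start: ℰ ∪ {∅, S} = { {}, {s}, {p, r, s}, {q, r, s}, S }.
Pass 1 adds 3:
  {p}  = ᶜ of {q, r, s}
  {q}  = ᶜ of {p, r, s}
  {p, q, r}  = ᶜ of {s}
  [8 total]
Pass 2: 3 new —
  {p, q}  = {q} ∪ {p}
  {p, s}  = {s} ∪ {p}
  {q, s}  = {s} ∪ {q}
  [11 total]
Pass 3: +4 →
  {p, r}  = ᶜ of {q, s}
  {q, r}  = ᶜ of {p, s}
  {r, s}  = ᶜ of {p, q}
  {p, q, s}  = {p, s} ∪ {p, q}
  [15 total]
Pass 4 (1 new):
  {r}  = ᶜ of {p, q, s}
  [16 total]
Pass 5: stable.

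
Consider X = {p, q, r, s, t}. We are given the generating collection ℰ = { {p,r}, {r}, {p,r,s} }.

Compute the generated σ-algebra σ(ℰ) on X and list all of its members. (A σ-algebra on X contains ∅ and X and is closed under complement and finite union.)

Seed the family with ℰ together with ∅ and X: { {}, {r}, {p,r}, {p,r,s}, X }.
Pass 1. New:
  {q,t}  = X∖{p,r,s}
  {q,s,t}  = X∖{p,r}
  {p,q,s,t}  = X∖{r}
  (now 8)
Pass 2 adds 3:
  {q,r,t}  = {r} ∪ {q,t}
  {p,q,r,t}  = {q,t} ∪ {p,r}
  {q,r,s,t}  = {r} ∪ {q,s,t}
  (now 11)
Pass 3: 3 new —
  {p}  = X∖{q,r,s,t}
  {s}  = X∖{p,q,r,t}
  {p,s}  = X∖{q,r,t}
  (now 14)
Pass 4. New:
  {r,s}  = {r} ∪ {s}
  {p,q,t}  = {q,t} ∪ {p}
  (now 16)
Pass 5: stable.

|σ(ℰ)| = 16.  σ(ℰ) = { {}, {p}, {r}, {s}, {p,r}, {p,s}, {q,t}, {r,s}, {p,q,t}, {p,r,s}, {q,r,t}, {q,s,t}, {p,q,r,t}, {p,q,s,t}, {q,r,s,t}, X }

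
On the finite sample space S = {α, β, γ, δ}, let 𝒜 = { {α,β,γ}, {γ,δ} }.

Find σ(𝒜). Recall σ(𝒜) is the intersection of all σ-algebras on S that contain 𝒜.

Seed the family with 𝒜 together with ∅ and S: { {}, {γ,δ}, {α,β,γ}, S }.
Step 1: +2 →
  {δ}  = {α,β,γ}ᶜ
  {α,β}  = {γ,δ}ᶜ
Step 2. New:
  {α,β,δ}  = {α,β} ∪ {δ}
Step 3. New:
  {γ}  = {α,β,δ}ᶜ
Step 4: stable.

Therefore σ(𝒜) = { {}, {γ}, {δ}, {α,β}, {γ,δ}, {α,β,γ}, {α,β,δ}, S } (|σ(𝒜)| = 8).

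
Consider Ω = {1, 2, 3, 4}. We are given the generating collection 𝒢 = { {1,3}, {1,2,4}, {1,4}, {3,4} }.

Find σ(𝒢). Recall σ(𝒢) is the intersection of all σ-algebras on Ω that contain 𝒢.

Take S₀ = 𝒢 ∪ {∅, Ω} = { {}, {1,3}, {1,4}, {3,4}, {1,2,4}, Ω }.
Step 1 (5 new):
  {3}  = complement {1,2,4}
  {1,2}  = complement {3,4}
  {2,3}  = complement {1,4}
  {2,4}  = complement {1,3}
  {1,3,4}  = {3,4} ∪ {1,4}
  — 11 sets.
Step 2: +3 →
  {2}  = complement {1,3,4}
  {1,2,3}  = {1,2} ∪ {3}
  {2,3,4}  = {3,4} ∪ {2,3}
  — 14 sets.
Step 3 (2 new):
  {1}  = complement {2,3,4}
  {4}  = complement {1,2,3}
  — 16 sets.
After Step 4 the family is unchanged; done.

σ(𝒢) = { {}, {1}, {2}, {3}, {4}, {1,2}, {1,3}, {1,4}, {2,3}, {2,4}, {3,4}, {1,2,3}, {1,2,4}, {1,3,4}, {2,3,4}, Ω }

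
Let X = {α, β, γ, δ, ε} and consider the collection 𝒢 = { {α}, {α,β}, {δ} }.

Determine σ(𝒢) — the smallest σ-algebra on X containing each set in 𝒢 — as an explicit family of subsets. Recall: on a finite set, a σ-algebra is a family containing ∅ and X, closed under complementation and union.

Start: 𝒢 ∪ {∅, X} = { {}, {α}, {δ}, {α,β}, X }.
Round 1 (5 new):
  {α,δ}  = {δ} ∪ {α}
  {α,β,δ}  = {α,β} ∪ {δ}
  {γ,δ,ε}  = ᶜ of {α,β}
  {α,β,γ,ε}  = ᶜ of {δ}
  {β,γ,δ,ε}  = ᶜ of {α}
  — 10 sets.
Round 2 adds 3:
  {γ,ε}  = ᶜ of {α,β,δ}
  {β,γ,ε}  = ᶜ of {α,δ}
  {α,γ,δ,ε}  = {γ,δ,ε} ∪ {α,δ}
  — 13 sets.
Round 3: 2 new —
  {β}  = ᶜ of {α,γ,δ,ε}
  {α,γ,ε}  = {γ,ε} ∪ {α}
  — 15 sets.
Round 4: +1 →
  {β,δ}  = ᶜ of {α,γ,ε}
  — 16 sets.
Round 5: closed — nothing new.

σ(𝒢) = { {}, {α}, {β}, {δ}, {α,β}, {α,δ}, {β,δ}, {γ,ε}, {α,β,δ}, {α,γ,ε}, {β,γ,ε}, {γ,δ,ε}, {α,β,γ,ε}, {α,γ,δ,ε}, {β,γ,δ,ε}, X }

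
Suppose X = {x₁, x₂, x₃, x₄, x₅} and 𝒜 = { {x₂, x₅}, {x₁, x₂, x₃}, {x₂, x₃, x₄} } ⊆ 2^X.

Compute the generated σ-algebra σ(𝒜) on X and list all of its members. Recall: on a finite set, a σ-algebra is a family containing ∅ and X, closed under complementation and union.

Start: 𝒜 ∪ {∅, X} = { ∅, {x₂, x₅}, {x₁, x₂, x₃}, {x₂, x₃, x₄}, X }.
Round 1: 6 new —
  {x₁, x₅}  = X∖{x₂, x₃, x₄}
  {x₄, x₅}  = X∖{x₁, x₂, x₃}
  {x₁, x₃, x₄}  = X∖{x₂, x₅}
  {x₁, x₂, x₃, x₄}  = {x₁, x₂, x₃} ∪ {x₂, x₃, x₄}
  {x₁, x₂, x₃, x₅}  = {x₂, x₅} ∪ {x₁, x₂, x₃}
  {x₂, x₃, x₄, x₅}  = {x₂, x₅} ∪ {x₂, x₃, x₄}
  |family| = 11
Round 2 adds 7:
  {x₁}  = X∖{x₂, x₃, x₄, x₅}
  {x₄}  = X∖{x₁, x₂, x₃, x₅}
  {x₅}  = X∖{x₁, x₂, x₃, x₄}
  {x₁, x₂, x₅}  = {x₂, x₅} ∪ {x₁, x₅}
  {x₁, x₄, x₅}  = {x₄, x₅} ∪ {x₁, x₅}
  {x₂, x₄, x₅}  = {x₂, x₅} ∪ {x₄, x₅}
  {x₁, x₃, x₄, x₅}  = {x₄, x₅} ∪ {x₁, x₃, x₄}
  |family| = 18
Round 3 adds 6:
  {x₂}  = X∖{x₁, x₃, x₄, x₅}
  {x₁, x₃}  = X∖{x₂, x₄, x₅}
  {x₁, x₄}  = {x₄} ∪ {x₁}
  {x₂, x₃}  = X∖{x₁, x₄, x₅}
  {x₃, x₄}  = X∖{x₁, x₂, x₅}
  {x₁, x₂, x₄, x₅}  = {x₄, x₅} ∪ {x₁, x₂, x₅}
  |family| = 24
Round 4 (7 new):
  {x₃}  = X∖{x₁, x₂, x₄, x₅}
  {x₁, x₂}  = {x₂} ∪ {x₁}
  {x₂, x₄}  = {x₂} ∪ {x₄}
  {x₁, x₂, x₄}  = {x₂} ∪ {x₁, x₄}
  {x₁, x₃, x₅}  = {x₅} ∪ {x₁, x₃}
  {x₂, x₃, x₅}  = X∖{x₁, x₄}
  {x₃, x₄, x₅}  = {x₃, x₄} ∪ {x₅}
  |family| = 31
Round 5. New:
  {x₃, x₅}  = X∖{x₁, x₂, x₄}
  |family| = 32
Round 6: no new sets; the family is a σ-algebra.

Hence σ(𝒜) has 32 members: { ∅, {x₁}, {x₂}, {x₃}, {x₄}, {x₅}, {x₁, x₂}, {x₁, x₃}, {x₁, x₄}, {x₁, x₅}, {x₂, x₃}, {x₂, x₄}, {x₂, x₅}, {x₃, x₄}, {x₃, x₅}, {x₄, x₅}, {x₁, x₂, x₃}, {x₁, x₂, x₄}, {x₁, x₂, x₅}, {x₁, x₃, x₄}, {x₁, x₃, x₅}, {x₁, x₄, x₅}, {x₂, x₃, x₄}, {x₂, x₃, x₅}, {x₂, x₄, x₅}, {x₃, x₄, x₅}, {x₁, x₂, x₃, x₄}, {x₁, x₂, x₃, x₅}, {x₁, x₂, x₄, x₅}, {x₁, x₃, x₄, x₅}, {x₂, x₃, x₄, x₅}, X }.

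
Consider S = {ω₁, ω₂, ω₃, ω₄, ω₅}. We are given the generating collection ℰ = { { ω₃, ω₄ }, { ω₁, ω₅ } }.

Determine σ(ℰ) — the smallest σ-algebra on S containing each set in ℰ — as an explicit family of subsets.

Answer: σ(ℰ) = { ∅, { ω₂ }, { ω₁, ω₅ }, { ω₃, ω₄ }, { ω₁, ω₂, ω₅ }, { ω₂, ω₃, ω₄ }, { ω₁, ω₃, ω₄, ω₅ }, S }

Derivation:
Begin from { ∅, { ω₁, ω₅ }, { ω₃, ω₄ }, S } (that is, ℰ plus ∅ and S).
Round 1. New:
  { ω₁, ω₂, ω₅ }  = { ω₃, ω₄ }ᶜ
  { ω₂, ω₃, ω₄ }  = { ω₁, ω₅ }ᶜ
  { ω₁, ω₃, ω₄, ω₅ }  = { ω₃, ω₄ } ∪ { ω₁, ω₅ }
Round 2: +1 →
  { ω₂ }  = { ω₁, ω₃, ω₄, ω₅ }ᶜ
After Round 3 the family is unchanged; done.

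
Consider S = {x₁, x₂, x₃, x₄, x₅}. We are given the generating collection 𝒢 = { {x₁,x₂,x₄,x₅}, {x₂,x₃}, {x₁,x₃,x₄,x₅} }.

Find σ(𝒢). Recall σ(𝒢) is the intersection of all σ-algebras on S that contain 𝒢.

Start: 𝒢 ∪ {∅, S} = { {}, {x₂,x₃}, {x₁,x₂,x₄,x₅}, {x₁,x₃,x₄,x₅}, S }.
Step 1. New:
  {x₂}  = ᶜ of {x₁,x₃,x₄,x₅}
  {x₃}  = ᶜ of {x₁,x₂,x₄,x₅}
  {x₁,x₄,x₅}  = ᶜ of {x₂,x₃}
  [8 total]
After Step 2 the family is unchanged; done.

Therefore σ(𝒢) = { {}, {x₂}, {x₃}, {x₂,x₃}, {x₁,x₄,x₅}, {x₁,x₂,x₄,x₅}, {x₁,x₃,x₄,x₅}, S } (|σ(𝒢)| = 8).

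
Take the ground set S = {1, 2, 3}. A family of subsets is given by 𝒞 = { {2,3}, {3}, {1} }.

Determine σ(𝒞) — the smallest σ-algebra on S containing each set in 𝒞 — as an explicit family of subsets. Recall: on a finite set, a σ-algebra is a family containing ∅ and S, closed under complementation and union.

Answer: σ(𝒞) = { {}, {1}, {2}, {3}, {1,2}, {1,3}, {2,3}, S }

Trace:
Initial family (5 sets): { {}, {1}, {3}, {2,3}, S }.
Round 1: +2 →
  {1,2}  = ᶜ of {3}
  {1,3}  = {3} ∪ {1}
  [7 total]
Round 2. New:
  {2}  = ᶜ of {1,3}
  [8 total]
Round 3: no new sets; the family is a σ-algebra.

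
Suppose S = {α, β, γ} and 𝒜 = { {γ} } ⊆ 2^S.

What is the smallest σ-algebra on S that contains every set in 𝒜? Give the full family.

σ(𝒜) (4 sets): { {}, {γ}, {α,β}, S }

Working:
Begin from { {}, {γ}, S } (that is, 𝒜 plus ∅ and S).
Iteration 1. New:
  {α,β}  = ᶜ of {γ}
  |family| = 4
Iteration 2: no new sets; the family is a σ-algebra.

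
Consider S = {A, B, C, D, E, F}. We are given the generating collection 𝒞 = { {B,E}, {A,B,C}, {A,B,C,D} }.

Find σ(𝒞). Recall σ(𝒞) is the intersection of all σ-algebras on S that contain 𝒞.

|σ(𝒞)| = 32.  σ(𝒞) = { {}, {B}, {D}, {E}, {F}, {A,C}, {B,D}, {B,E}, {B,F}, {D,E}, {D,F}, {E,F}, {A,B,C}, {A,C,D}, {A,C,E}, {A,C,F}, {B,D,E}, {B,D,F}, {B,E,F}, {D,E,F}, {A,B,C,D}, {A,B,C,E}, {A,B,C,F}, {A,C,D,E}, {A,C,D,F}, {A,C,E,F}, {B,D,E,F}, {A,B,C,D,E}, {A,B,C,D,F}, {A,B,C,E,F}, {A,C,D,E,F}, S }

Derivation:
Start: 𝒞 ∪ {∅, S} = { {}, {B,E}, {A,B,C}, {A,B,C,D}, S }.
Round 1. New:
  {E,F}  = S∖{A,B,C,D}
  {D,E,F}  = S∖{A,B,C}
  {A,B,C,E}  = {B,E} ∪ {A,B,C}
  {A,C,D,F}  = S∖{B,E}
  {A,B,C,D,E}  = {B,E} ∪ {A,B,C,D}
Round 2 (7 new):
  {F}  = S∖{A,B,C,D,E}
  {D,F}  = S∖{A,B,C,E}
  {B,E,F}  = {B,E} ∪ {E,F}
  {B,D,E,F}  = {B,E} ∪ {D,E,F}
  {A,B,C,D,F}  = {A,B,C} ∪ {A,C,D,F}
  {A,B,C,E,F}  = {A,B,C} ∪ {E,F}
  {A,C,D,E,F}  = {E,F} ∪ {A,C,D,F}
Round 3 (6 new):
  {B}  = S∖{A,C,D,E,F}
  {D}  = S∖{A,B,C,E,F}
  {E}  = S∖{A,B,C,D,F}
  {A,C}  = S∖{B,D,E,F}
  {A,C,D}  = S∖{B,E,F}
  {A,B,C,F}  = {A,B,C} ∪ {F}
Round 4 adds 9:
  {B,D}  = {B} ∪ {D}
  {B,F}  = {B} ∪ {F}
  {D,E}  = S∖{A,B,C,F}
  {A,C,E}  = {E} ∪ {A,C}
  {A,C,F}  = {F} ∪ {A,C}
  {B,D,E}  = {B,E} ∪ {D}
  {B,D,F}  = {B} ∪ {D,F}
  {A,C,D,E}  = {E} ∪ {A,C,D}
  {A,C,E,F}  = {E,F} ∪ {A,C}
Round 5 adds nothing — fixpoint reached.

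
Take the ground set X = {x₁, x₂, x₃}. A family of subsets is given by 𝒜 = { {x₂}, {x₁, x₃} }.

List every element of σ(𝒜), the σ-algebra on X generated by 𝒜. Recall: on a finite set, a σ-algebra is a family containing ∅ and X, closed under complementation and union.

Begin from { {}, {x₂}, {x₁, x₃}, X } (that is, 𝒜 plus ∅ and X).
Round 1 adds nothing — fixpoint reached.

σ(𝒜) = { {}, {x₂}, {x₁, x₃}, X }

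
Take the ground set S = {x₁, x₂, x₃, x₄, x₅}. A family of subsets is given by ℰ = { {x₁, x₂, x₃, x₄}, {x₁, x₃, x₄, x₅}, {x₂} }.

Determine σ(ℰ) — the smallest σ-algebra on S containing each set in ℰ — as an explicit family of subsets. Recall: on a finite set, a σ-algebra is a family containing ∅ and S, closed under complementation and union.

|σ(ℰ)| = 8.  σ(ℰ) = { {}, {x₂}, {x₅}, {x₂, x₅}, {x₁, x₃, x₄}, {x₁, x₂, x₃, x₄}, {x₁, x₃, x₄, x₅}, S }

Check:
Seed the family with ℰ together with ∅ and S: { {}, {x₂}, {x₁, x₂, x₃, x₄}, {x₁, x₃, x₄, x₅}, S }.
Pass 1: +1 →
  {x₅}  = S∖{x₁, x₂, x₃, x₄}
  [6 total]
Pass 2 (1 new):
  {x₂, x₅}  = {x₂} ∪ {x₅}
  [7 total]
Pass 3: +1 →
  {x₁, x₃, x₄}  = S∖{x₂, x₅}
  [8 total]
After Pass 4 the family is unchanged; done.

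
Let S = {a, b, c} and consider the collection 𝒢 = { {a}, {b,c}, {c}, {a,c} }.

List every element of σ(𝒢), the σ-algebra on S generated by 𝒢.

Begin from { ∅, {a}, {c}, {a,c}, {b,c}, S } (that is, 𝒢 plus ∅ and S).
Step 1 adds 2:
  {b}  = {a,c}ᶜ
  {a,b}  = {c}ᶜ
  (now 8)
After Step 2 the family is unchanged; done.

σ(𝒢) = { ∅, {a}, {b}, {c}, {a,b}, {a,c}, {b,c}, S }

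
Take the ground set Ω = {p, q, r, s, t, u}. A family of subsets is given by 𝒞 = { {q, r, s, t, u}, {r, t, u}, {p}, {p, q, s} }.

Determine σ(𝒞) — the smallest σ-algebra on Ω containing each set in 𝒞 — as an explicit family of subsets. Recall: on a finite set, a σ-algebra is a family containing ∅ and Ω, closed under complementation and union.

σ(𝒞) (8 sets): { {}, {p}, {q, s}, {p, q, s}, {r, t, u}, {p, r, t, u}, {q, r, s, t, u}, Ω }

Check:
Seed the family with 𝒞 together with ∅ and Ω: { {}, {p}, {p, q, s}, {r, t, u}, {q, r, s, t, u}, Ω }.
Round 1 (1 new):
  {p, r, t, u}  = {r, t, u} ∪ {p}
  |family| = 7
Round 2: +1 →
  {q, s}  = complement {p, r, t, u}
  |family| = 8
Round 3: already closed under ᶜ and ∪.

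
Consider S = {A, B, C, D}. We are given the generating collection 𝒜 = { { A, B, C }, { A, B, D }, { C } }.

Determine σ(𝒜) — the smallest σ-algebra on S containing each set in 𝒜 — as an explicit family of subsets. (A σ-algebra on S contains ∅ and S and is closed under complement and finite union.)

Seed the family with 𝒜 together with ∅ and S: { ∅, { C }, { A, B, C }, { A, B, D }, S }.
Iteration 1: 1 new —
  { D }  = complement { A, B, C }
  — 6 sets.
Iteration 2: +1 →
  { C, D }  = { D } ∪ { C }
  — 7 sets.
Iteration 3 adds 1:
  { A, B }  = complement { C, D }
  — 8 sets.
Iteration 4 adds nothing — fixpoint reached.

|σ(𝒜)| = 8.  σ(𝒜) = { ∅, { C }, { D }, { A, B }, { C, D }, { A, B, C }, { A, B, D }, S }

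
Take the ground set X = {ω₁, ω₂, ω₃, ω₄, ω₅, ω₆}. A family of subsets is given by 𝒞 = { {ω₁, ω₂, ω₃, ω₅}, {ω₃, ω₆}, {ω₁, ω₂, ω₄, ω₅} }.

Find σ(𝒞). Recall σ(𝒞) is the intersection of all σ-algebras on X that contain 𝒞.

Seed the family with 𝒞 together with ∅ and X: { {}, {ω₃, ω₆}, {ω₁, ω₂, ω₃, ω₅}, {ω₁, ω₂, ω₄, ω₅}, X }.
Step 1 adds 3:
  {ω₄, ω₆}  = {ω₁, ω₂, ω₃, ω₅}ᶜ
  {ω₁, ω₂, ω₃, ω₄, ω₅}  = {ω₁, ω₂, ω₄, ω₅} ∪ {ω₁, ω₂, ω₃, ω₅}
  {ω₁, ω₂, ω₃, ω₅, ω₆}  = {ω₃, ω₆} ∪ {ω₁, ω₂, ω₃, ω₅}
  [8 total]
Step 2 (4 new):
  {ω₄}  = {ω₁, ω₂, ω₃, ω₅, ω₆}ᶜ
  {ω₆}  = {ω₁, ω₂, ω₃, ω₄, ω₅}ᶜ
  {ω₃, ω₄, ω₆}  = {ω₄, ω₆} ∪ {ω₃, ω₆}
  {ω₁, ω₂, ω₄, ω₅, ω₆}  = {ω₄, ω₆} ∪ {ω₁, ω₂, ω₄, ω₅}
  [12 total]
Step 3: 2 new —
  {ω₃}  = {ω₁, ω₂, ω₄, ω₅, ω₆}ᶜ
  {ω₁, ω₂, ω₅}  = {ω₃, ω₄, ω₆}ᶜ
  [14 total]
Step 4: +2 →
  {ω₃, ω₄}  = {ω₃} ∪ {ω₄}
  {ω₁, ω₂, ω₅, ω₆}  = {ω₁, ω₂, ω₅} ∪ {ω₆}
  [16 total]
Step 5: no new sets; the family is a σ-algebra.

Therefore σ(𝒞) = { {}, {ω₃}, {ω₄}, {ω₆}, {ω₃, ω₄}, {ω₃, ω₆}, {ω₄, ω₆}, {ω₁, ω₂, ω₅}, {ω₃, ω₄, ω₆}, {ω₁, ω₂, ω₃, ω₅}, {ω₁, ω₂, ω₄, ω₅}, {ω₁, ω₂, ω₅, ω₆}, {ω₁, ω₂, ω₃, ω₄, ω₅}, {ω₁, ω₂, ω₃, ω₅, ω₆}, {ω₁, ω₂, ω₄, ω₅, ω₆}, X } (|σ(𝒞)| = 16).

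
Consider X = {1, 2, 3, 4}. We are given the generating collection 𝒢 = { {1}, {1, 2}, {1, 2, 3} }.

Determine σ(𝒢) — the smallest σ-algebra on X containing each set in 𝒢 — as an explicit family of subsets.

Take S₀ = 𝒢 ∪ {∅, X} = { {}, {1}, {1, 2}, {1, 2, 3}, X }.
Iteration 1: +3 →
  {4}  = ᶜ of {1, 2, 3}
  {3, 4}  = ᶜ of {1, 2}
  {2, 3, 4}  = ᶜ of {1}
  |family| = 8
Iteration 2 (3 new):
  {1, 4}  = {4} ∪ {1}
  {1, 2, 4}  = {4} ∪ {1, 2}
  {1, 3, 4}  = {3, 4} ∪ {1}
  |family| = 11
Iteration 3: +3 →
  {2}  = ᶜ of {1, 3, 4}
  {3}  = ᶜ of {1, 2, 4}
  {2, 3}  = ᶜ of {1, 4}
  |family| = 14
Iteration 4: +2 →
  {1, 3}  = {3} ∪ {1}
  {2, 4}  = {4} ∪ {2}
  |family| = 16
Iteration 5 adds nothing — fixpoint reached.

Therefore σ(𝒢) = { {}, {1}, {2}, {3}, {4}, {1, 2}, {1, 3}, {1, 4}, {2, 3}, {2, 4}, {3, 4}, {1, 2, 3}, {1, 2, 4}, {1, 3, 4}, {2, 3, 4}, X } (|σ(𝒢)| = 16).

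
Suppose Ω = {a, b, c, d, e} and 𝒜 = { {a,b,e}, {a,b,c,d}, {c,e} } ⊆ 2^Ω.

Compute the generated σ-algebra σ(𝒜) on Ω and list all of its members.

Answer: σ(𝒜) = { {}, {c}, {d}, {e}, {a,b}, {c,d}, {c,e}, {d,e}, {a,b,c}, {a,b,d}, {a,b,e}, {c,d,e}, {a,b,c,d}, {a,b,c,e}, {a,b,d,e}, Ω }

Derivation:
Begin from { {}, {c,e}, {a,b,e}, {a,b,c,d}, Ω } (that is, 𝒜 plus ∅ and Ω).
Pass 1 adds 4:
  {e}  = Ω∖{a,b,c,d}
  {c,d}  = Ω∖{a,b,e}
  {a,b,d}  = Ω∖{c,e}
  {a,b,c,e}  = {a,b,e} ∪ {c,e}
Pass 2: 3 new —
  {d}  = Ω∖{a,b,c,e}
  {c,d,e}  = {c,d} ∪ {e}
  {a,b,d,e}  = {a,b,d} ∪ {e}
Pass 3: +3 →
  {c}  = Ω∖{a,b,d,e}
  {a,b}  = Ω∖{c,d,e}
  {d,e}  = {d} ∪ {e}
Pass 4: +1 →
  {a,b,c}  = Ω∖{d,e}
After Pass 5 the family is unchanged; done.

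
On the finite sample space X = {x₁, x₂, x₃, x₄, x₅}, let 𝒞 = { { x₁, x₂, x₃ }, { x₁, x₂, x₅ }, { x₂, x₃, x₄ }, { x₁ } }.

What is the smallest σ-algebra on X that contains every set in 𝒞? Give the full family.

σ(𝒞) = { {  }, { x₁ }, { x₂ }, { x₃ }, { x₄ }, { x₅ }, { x₁, x₂ }, { x₁, x₃ }, { x₁, x₄ }, { x₁, x₅ }, { x₂, x₃ }, { x₂, x₄ }, { x₂, x₅ }, { x₃, x₄ }, { x₃, x₅ }, { x₄, x₅ }, { x₁, x₂, x₃ }, { x₁, x₂, x₄ }, { x₁, x₂, x₅ }, { x₁, x₃, x₄ }, { x₁, x₃, x₅ }, { x₁, x₄, x₅ }, { x₂, x₃, x₄ }, { x₂, x₃, x₅ }, { x₂, x₄, x₅ }, { x₃, x₄, x₅ }, { x₁, x₂, x₃, x₄ }, { x₁, x₂, x₃, x₅ }, { x₁, x₂, x₄, x₅ }, { x₁, x₃, x₄, x₅ }, { x₂, x₃, x₄, x₅ }, X }

Check:
Start: 𝒞 ∪ {∅, X} = { {  }, { x₁ }, { x₁, x₂, x₃ }, { x₁, x₂, x₅ }, { x₂, x₃, x₄ }, X }.
Iteration 1 adds 6:
  { x₁, x₅ }  = complement { x₂, x₃, x₄ }
  { x₃, x₄ }  = complement { x₁, x₂, x₅ }
  { x₄, x₅ }  = complement { x₁, x₂, x₃ }
  { x₁, x₂, x₃, x₄ }  = { x₁, x₂, x₃ } ∪ { x₂, x₃, x₄ }
  { x₁, x₂, x₃, x₅ }  = { x₁, x₂, x₅ } ∪ { x₁, x₂, x₃ }
  { x₂, x₃, x₄, x₅ }  = complement { x₁ }
  |family| = 12
Iteration 2 (7 new):
  { x₄ }  = complement { x₁, x₂, x₃, x₅ }
  { x₅ }  = complement { x₁, x₂, x₃, x₄ }
  { x₁, x₃, x₄ }  = { x₃, x₄ } ∪ { x₁ }
  { x₁, x₄, x₅ }  = { x₄, x₅ } ∪ { x₁, x₅ }
  { x₃, x₄, x₅ }  = { x₃, x₄ } ∪ { x₄, x₅ }
  { x₁, x₂, x₄, x₅ }  = { x₄, x₅ } ∪ { x₁, x₂, x₅ }
  { x₁, x₃, x₄, x₅ }  = { x₃, x₄ } ∪ { x₁, x₅ }
  |family| = 19
Iteration 3: 6 new —
  { x₂ }  = complement { x₁, x₃, x₄, x₅ }
  { x₃ }  = complement { x₁, x₂, x₄, x₅ }
  { x₁, x₂ }  = complement { x₃, x₄, x₅ }
  { x₁, x₄ }  = { x₄ } ∪ { x₁ }
  { x₂, x₃ }  = complement { x₁, x₄, x₅ }
  { x₂, x₅ }  = complement { x₁, x₃, x₄ }
  |family| = 25
Iteration 4: 7 new —
  { x₁, x₃ }  = { x₃ } ∪ { x₁ }
  { x₂, x₄ }  = { x₂ } ∪ { x₄ }
  { x₃, x₅ }  = { x₅ } ∪ { x₃ }
  { x₁, x₂, x₄ }  = { x₁, x₂ } ∪ { x₁, x₄ }
  { x₁, x₃, x₅ }  = { x₃ } ∪ { x₁, x₅ }
  { x₂, x₃, x₅ }  = complement { x₁, x₄ }
  { x₂, x₄, x₅ }  = { x₂, x₅ } ∪ { x₄, x₅ }
  |family| = 32
After Iteration 5 the family is unchanged; done.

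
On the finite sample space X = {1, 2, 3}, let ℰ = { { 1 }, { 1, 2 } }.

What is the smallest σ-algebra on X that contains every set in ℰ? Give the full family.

|σ(ℰ)| = 8.  σ(ℰ) = { {  }, { 1 }, { 2 }, { 3 }, { 1, 2 }, { 1, 3 }, { 2, 3 }, X }

Check:
Initial family (4 sets): { {  }, { 1 }, { 1, 2 }, X }.
Round 1 adds 2:
  { 3 }  = complement { 1, 2 }
  { 2, 3 }  = complement { 1 }
Round 2: 1 new —
  { 1, 3 }  = { 3 } ∪ { 1 }
Round 3 (1 new):
  { 2 }  = complement { 1, 3 }
After Round 4 the family is unchanged; done.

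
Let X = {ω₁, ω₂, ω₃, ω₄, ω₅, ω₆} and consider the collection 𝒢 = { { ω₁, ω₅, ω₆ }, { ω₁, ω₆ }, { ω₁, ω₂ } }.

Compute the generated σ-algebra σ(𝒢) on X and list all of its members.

|σ(𝒢)| = 32.  σ(𝒢) = { {}, { ω₁ }, { ω₂ }, { ω₅ }, { ω₆ }, { ω₁, ω₂ }, { ω₁, ω₅ }, { ω₁, ω₆ }, { ω₂, ω₅ }, { ω₂, ω₆ }, { ω₃, ω₄ }, { ω₅, ω₆ }, { ω₁, ω₂, ω₅ }, { ω₁, ω₂, ω₆ }, { ω₁, ω₃, ω₄ }, { ω₁, ω₅, ω₆ }, { ω₂, ω₃, ω₄ }, { ω₂, ω₅, ω₆ }, { ω₃, ω₄, ω₅ }, { ω₃, ω₄, ω₆ }, { ω₁, ω₂, ω₃, ω₄ }, { ω₁, ω₂, ω₅, ω₆ }, { ω₁, ω₃, ω₄, ω₅ }, { ω₁, ω₃, ω₄, ω₆ }, { ω₂, ω₃, ω₄, ω₅ }, { ω₂, ω₃, ω₄, ω₆ }, { ω₃, ω₄, ω₅, ω₆ }, { ω₁, ω₂, ω₃, ω₄, ω₅ }, { ω₁, ω₂, ω₃, ω₄, ω₆ }, { ω₁, ω₃, ω₄, ω₅, ω₆ }, { ω₂, ω₃, ω₄, ω₅, ω₆ }, X }

Working:
Seed the family with 𝒢 together with ∅ and X: { {}, { ω₁, ω₂ }, { ω₁, ω₆ }, { ω₁, ω₅, ω₆ }, X }.
Round 1. New:
  { ω₁, ω₂, ω₆ }  = { ω₁, ω₂ } ∪ { ω₁, ω₆ }
  { ω₂, ω₃, ω₄ }  = X∖{ ω₁, ω₅, ω₆ }
  { ω₁, ω₂, ω₅, ω₆ }  = { ω₁, ω₅, ω₆ } ∪ { ω₁, ω₂ }
  { ω₂, ω₃, ω₄, ω₅ }  = X∖{ ω₁, ω₆ }
  { ω₃, ω₄, ω₅, ω₆ }  = X∖{ ω₁, ω₂ }
  (now 10)
Round 2 adds 7:
  { ω₃, ω₄ }  = X∖{ ω₁, ω₂, ω₅, ω₆ }
  { ω₃, ω₄, ω₅ }  = X∖{ ω₁, ω₂, ω₆ }
  { ω₁, ω₂, ω₃, ω₄ }  = { ω₂, ω₃, ω₄ } ∪ { ω₁, ω₂ }
  { ω₁, ω₂, ω₃, ω₄, ω₅ }  = { ω₁, ω₂ } ∪ { ω₂, ω₃, ω₄, ω₅ }
  { ω₁, ω₂, ω₃, ω₄, ω₆ }  = { ω₂, ω₃, ω₄ } ∪ { ω₁, ω₆ }
  { ω₁, ω₃, ω₄, ω₅, ω₆ }  = { ω₃, ω₄, ω₅, ω₆ } ∪ { ω₁, ω₆ }
  { ω₂, ω₃, ω₄, ω₅, ω₆ }  = { ω₂, ω₃, ω₄ } ∪ { ω₃, ω₄, ω₅, ω₆ }
  (now 17)
Round 3 (6 new):
  { ω₁ }  = X∖{ ω₂, ω₃, ω₄, ω₅, ω₆ }
  { ω₂ }  = X∖{ ω₁, ω₃, ω₄, ω₅, ω₆ }
  { ω₅ }  = X∖{ ω₁, ω₂, ω₃, ω₄, ω₆ }
  { ω₆ }  = X∖{ ω₁, ω₂, ω₃, ω₄, ω₅ }
  { ω₅, ω₆ }  = X∖{ ω₁, ω₂, ω₃, ω₄ }
  { ω₁, ω₃, ω₄, ω₆ }  = { ω₃, ω₄ } ∪ { ω₁, ω₆ }
  (now 23)
Round 4: 9 new —
  { ω₁, ω₅ }  = { ω₅ } ∪ { ω₁ }
  { ω₂, ω₅ }  = X∖{ ω₁, ω₃, ω₄, ω₆ }
  { ω₂, ω₆ }  = { ω₂ } ∪ { ω₆ }
  { ω₁, ω₂, ω₅ }  = { ω₁, ω₂ } ∪ { ω₅ }
  { ω₁, ω₃, ω₄ }  = { ω₃, ω₄ } ∪ { ω₁ }
  { ω₂, ω₅, ω₆ }  = { ω₅, ω₆ } ∪ { ω₂ }
  { ω₃, ω₄, ω₆ }  = { ω₃, ω₄ } ∪ { ω₆ }
  { ω₁, ω₃, ω₄, ω₅ }  = { ω₃, ω₄, ω₅ } ∪ { ω₁ }
  { ω₂, ω₃, ω₄, ω₆ }  = { ω₂, ω₃, ω₄ } ∪ { ω₆ }
  (now 32)
Round 5: stable.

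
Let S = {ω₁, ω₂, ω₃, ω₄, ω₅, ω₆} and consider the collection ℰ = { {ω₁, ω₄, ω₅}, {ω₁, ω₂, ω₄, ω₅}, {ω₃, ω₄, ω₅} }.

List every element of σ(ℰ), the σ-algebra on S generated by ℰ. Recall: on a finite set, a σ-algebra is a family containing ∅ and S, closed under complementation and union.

Answer: σ(ℰ) = { {}, {ω₁}, {ω₂}, {ω₃}, {ω₆}, {ω₁, ω₂}, {ω₁, ω₃}, {ω₁, ω₆}, {ω₂, ω₃}, {ω₂, ω₆}, {ω₃, ω₆}, {ω₄, ω₅}, {ω₁, ω₂, ω₃}, {ω₁, ω₂, ω₆}, {ω₁, ω₃, ω₆}, {ω₁, ω₄, ω₅}, {ω₂, ω₃, ω₆}, {ω₂, ω₄, ω₅}, {ω₃, ω₄, ω₅}, {ω₄, ω₅, ω₆}, {ω₁, ω₂, ω₃, ω₆}, {ω₁, ω₂, ω₄, ω₅}, {ω₁, ω₃, ω₄, ω₅}, {ω₁, ω₄, ω₅, ω₆}, {ω₂, ω₃, ω₄, ω₅}, {ω₂, ω₄, ω₅, ω₆}, {ω₃, ω₄, ω₅, ω₆}, {ω₁, ω₂, ω₃, ω₄, ω₅}, {ω₁, ω₂, ω₄, ω₅, ω₆}, {ω₁, ω₃, ω₄, ω₅, ω₆}, {ω₂, ω₃, ω₄, ω₅, ω₆}, S }

Check:
Start: ℰ ∪ {∅, S} = { {}, {ω₁, ω₄, ω₅}, {ω₃, ω₄, ω₅}, {ω₁, ω₂, ω₄, ω₅}, S }.
Pass 1: +5 →
  {ω₃, ω₆}  = ᶜ of {ω₁, ω₂, ω₄, ω₅}
  {ω₁, ω₂, ω₆}  = ᶜ of {ω₃, ω₄, ω₅}
  {ω₂, ω₃, ω₆}  = ᶜ of {ω₁, ω₄, ω₅}
  {ω₁, ω₃, ω₄, ω₅}  = {ω₁, ω₄, ω₅} ∪ {ω₃, ω₄, ω₅}
  {ω₁, ω₂, ω₃, ω₄, ω₅}  = {ω₃, ω₄, ω₅} ∪ {ω₁, ω₂, ω₄, ω₅}
  [10 total]
Pass 2. New:
  {ω₆}  = ᶜ of {ω₁, ω₂, ω₃, ω₄, ω₅}
  {ω₂, ω₆}  = ᶜ of {ω₁, ω₃, ω₄, ω₅}
  {ω₁, ω₂, ω₃, ω₆}  = {ω₂, ω₃, ω₆} ∪ {ω₁, ω₂, ω₆}
  {ω₃, ω₄, ω₅, ω₆}  = {ω₃, ω₄, ω₅} ∪ {ω₃, ω₆}
  {ω₁, ω₂, ω₄, ω₅, ω₆}  = {ω₁, ω₄, ω₅} ∪ {ω₁, ω₂, ω₆}
  {ω₁, ω₃, ω₄, ω₅, ω₆}  = {ω₁, ω₄, ω₅} ∪ {ω₃, ω₆}
  {ω₂, ω₃, ω₄, ω₅, ω₆}  = {ω₃, ω₄, ω₅} ∪ {ω₂, ω₃, ω₆}
  [17 total]
Pass 3: +6 →
  {ω₁}  = ᶜ of {ω₂, ω₃, ω₄, ω₅, ω₆}
  {ω₂}  = ᶜ of {ω₁, ω₃, ω₄, ω₅, ω₆}
  {ω₃}  = ᶜ of {ω₁, ω₂, ω₄, ω₅, ω₆}
  {ω₁, ω₂}  = ᶜ of {ω₃, ω₄, ω₅, ω₆}
  {ω₄, ω₅}  = ᶜ of {ω₁, ω₂, ω₃, ω₆}
  {ω₁, ω₄, ω₅, ω₆}  = {ω₁, ω₄, ω₅} ∪ {ω₆}
  [23 total]
Pass 4 (9 new):
  {ω₁, ω₃}  = {ω₃} ∪ {ω₁}
  {ω₁, ω₆}  = {ω₆} ∪ {ω₁}
  {ω₂, ω₃}  = ᶜ of {ω₁, ω₄, ω₅, ω₆}
  {ω₁, ω₂, ω₃}  = {ω₁, ω₂} ∪ {ω₃}
  {ω₁, ω₃, ω₆}  = {ω₃, ω₆} ∪ {ω₁}
  {ω₂, ω₄, ω₅}  = {ω₂} ∪ {ω₄, ω₅}
  {ω₄, ω₅, ω₆}  = {ω₆} ∪ {ω₄, ω₅}
  {ω₂, ω₃, ω₄, ω₅}  = {ω₃, ω₄, ω₅} ∪ {ω₂}
  {ω₂, ω₄, ω₅, ω₆}  = {ω₂, ω₆} ∪ {ω₄, ω₅}
  [32 total]
Pass 5: closed — nothing new.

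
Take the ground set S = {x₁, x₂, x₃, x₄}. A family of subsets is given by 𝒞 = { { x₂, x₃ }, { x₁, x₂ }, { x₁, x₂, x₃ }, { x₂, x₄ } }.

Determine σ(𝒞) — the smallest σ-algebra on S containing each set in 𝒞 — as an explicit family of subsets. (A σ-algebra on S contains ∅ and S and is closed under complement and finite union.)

Initial family (6 sets): { {}, { x₁, x₂ }, { x₂, x₃ }, { x₂, x₄ }, { x₁, x₂, x₃ }, S }.
Iteration 1 adds 6:
  { x₄ }  = ᶜ of { x₁, x₂, x₃ }
  { x₁, x₃ }  = ᶜ of { x₂, x₄ }
  { x₁, x₄ }  = ᶜ of { x₂, x₃ }
  { x₃, x₄ }  = ᶜ of { x₁, x₂ }
  { x₁, x₂, x₄ }  = { x₁, x₂ } ∪ { x₂, x₄ }
  { x₂, x₃, x₄ }  = { x₂, x₃ } ∪ { x₂, x₄ }
  (now 12)
Iteration 2. New:
  { x₁ }  = ᶜ of { x₂, x₃, x₄ }
  { x₃ }  = ᶜ of { x₁, x₂, x₄ }
  { x₁, x₃, x₄ }  = { x₃, x₄ } ∪ { x₁, x₄ }
  (now 15)
Iteration 3: 1 new —
  { x₂ }  = ᶜ of { x₁, x₃, x₄ }
  (now 16)
Iteration 4: already closed under ᶜ and ∪.

|σ(𝒞)| = 16.  σ(𝒞) = { {}, { x₁ }, { x₂ }, { x₃ }, { x₄ }, { x₁, x₂ }, { x₁, x₃ }, { x₁, x₄ }, { x₂, x₃ }, { x₂, x₄ }, { x₃, x₄ }, { x₁, x₂, x₃ }, { x₁, x₂, x₄ }, { x₁, x₃, x₄ }, { x₂, x₃, x₄ }, S }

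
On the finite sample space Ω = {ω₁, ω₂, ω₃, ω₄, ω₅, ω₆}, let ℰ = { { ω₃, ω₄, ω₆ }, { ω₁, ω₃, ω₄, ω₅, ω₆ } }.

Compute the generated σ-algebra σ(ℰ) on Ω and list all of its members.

σ(ℰ) = { {  }, { ω₂ }, { ω₁, ω₅ }, { ω₁, ω₂, ω₅ }, { ω₃, ω₄, ω₆ }, { ω₂, ω₃, ω₄, ω₆ }, { ω₁, ω₃, ω₄, ω₅, ω₆ }, Ω }

Check:
Initial family (4 sets): { {  }, { ω₃, ω₄, ω₆ }, { ω₁, ω₃, ω₄, ω₅, ω₆ }, Ω }.
Iteration 1: +2 →
  { ω₂ }  = { ω₁, ω₃, ω₄, ω₅, ω₆ }ᶜ
  { ω₁, ω₂, ω₅ }  = { ω₃, ω₄, ω₆ }ᶜ
  [6 total]
Iteration 2 (1 new):
  { ω₂, ω₃, ω₄, ω₆ }  = { ω₃, ω₄, ω₆ } ∪ { ω₂ }
  [7 total]
Iteration 3 (1 new):
  { ω₁, ω₅ }  = { ω₂, ω₃, ω₄, ω₆ }ᶜ
  [8 total]
After Iteration 4 the family is unchanged; done.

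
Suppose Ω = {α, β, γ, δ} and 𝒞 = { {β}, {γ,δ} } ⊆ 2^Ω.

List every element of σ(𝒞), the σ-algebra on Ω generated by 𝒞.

Answer: σ(𝒞) = { {}, {α}, {β}, {α,β}, {γ,δ}, {α,γ,δ}, {β,γ,δ}, Ω }

Check:
Start: 𝒞 ∪ {∅, Ω} = { {}, {β}, {γ,δ}, Ω }.
Iteration 1 adds 3:
  {α,β}  = complement {γ,δ}
  {α,γ,δ}  = complement {β}
  {β,γ,δ}  = {β} ∪ {γ,δ}
  |family| = 7
Iteration 2: +1 →
  {α}  = complement {β,γ,δ}
  |family| = 8
Iteration 3: already closed under ᶜ and ∪.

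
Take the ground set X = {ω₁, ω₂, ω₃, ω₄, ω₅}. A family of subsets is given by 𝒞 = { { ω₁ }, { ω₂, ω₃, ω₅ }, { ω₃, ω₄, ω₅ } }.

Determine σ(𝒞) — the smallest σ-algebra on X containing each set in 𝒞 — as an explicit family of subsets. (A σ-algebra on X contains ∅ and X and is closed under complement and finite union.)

|σ(𝒞)| = 16.  σ(𝒞) = { {}, { ω₁ }, { ω₂ }, { ω₄ }, { ω₁, ω₂ }, { ω₁, ω₄ }, { ω₂, ω₄ }, { ω₃, ω₅ }, { ω₁, ω₂, ω₄ }, { ω₁, ω₃, ω₅ }, { ω₂, ω₃, ω₅ }, { ω₃, ω₄, ω₅ }, { ω₁, ω₂, ω₃, ω₅ }, { ω₁, ω₃, ω₄, ω₅ }, { ω₂, ω₃, ω₄, ω₅ }, X }

Working:
Begin from { {}, { ω₁ }, { ω₂, ω₃, ω₅ }, { ω₃, ω₄, ω₅ }, X } (that is, 𝒞 plus ∅ and X).
Step 1: 5 new —
  { ω₁, ω₂ }  = { ω₃, ω₄, ω₅ }ᶜ
  { ω₁, ω₄ }  = { ω₂, ω₃, ω₅ }ᶜ
  { ω₁, ω₂, ω₃, ω₅ }  = { ω₂, ω₃, ω₅ } ∪ { ω₁ }
  { ω₁, ω₃, ω₄, ω₅ }  = { ω₃, ω₄, ω₅ } ∪ { ω₁ }
  { ω₂, ω₃, ω₄, ω₅ }  = { ω₁ }ᶜ
  — 10 sets.
Step 2. New:
  { ω₂ }  = { ω₁, ω₃, ω₄, ω₅ }ᶜ
  { ω₄ }  = { ω₁, ω₂, ω₃, ω₅ }ᶜ
  { ω₁, ω₂, ω₄ }  = { ω₁, ω₂ } ∪ { ω₁, ω₄ }
  — 13 sets.
Step 3 adds 2:
  { ω₂, ω₄ }  = { ω₄ } ∪ { ω₂ }
  { ω₃, ω₅ }  = { ω₁, ω₂, ω₄ }ᶜ
  — 15 sets.
Step 4: +1 →
  { ω₁, ω₃, ω₅ }  = { ω₂, ω₄ }ᶜ
  — 16 sets.
Step 5: no new sets; the family is a σ-algebra.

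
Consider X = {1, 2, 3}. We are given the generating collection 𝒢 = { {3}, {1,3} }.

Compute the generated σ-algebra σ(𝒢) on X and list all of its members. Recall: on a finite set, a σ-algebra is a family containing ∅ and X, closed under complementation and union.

σ(𝒢) = { ∅, {1}, {2}, {3}, {1,2}, {1,3}, {2,3}, X }

Working:
Seed the family with 𝒢 together with ∅ and X: { ∅, {3}, {1,3}, X }.
Step 1. New:
  {2}  = {1,3}ᶜ
  {1,2}  = {3}ᶜ
  [6 total]
Step 2. New:
  {2,3}  = {3} ∪ {2}
  [7 total]
Step 3 (1 new):
  {1}  = {2,3}ᶜ
  [8 total]
After Step 4 the family is unchanged; done.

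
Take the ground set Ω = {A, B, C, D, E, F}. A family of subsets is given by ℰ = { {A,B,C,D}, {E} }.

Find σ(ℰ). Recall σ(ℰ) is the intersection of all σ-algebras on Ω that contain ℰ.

Seed the family with ℰ together with ∅ and Ω: { {}, {E}, {A,B,C,D}, Ω }.
Iteration 1 adds 3:
  {E,F}  = ᶜ of {A,B,C,D}
  {A,B,C,D,E}  = {E} ∪ {A,B,C,D}
  {A,B,C,D,F}  = ᶜ of {E}
Iteration 2: +1 →
  {F}  = ᶜ of {A,B,C,D,E}
Iteration 3 adds nothing — fixpoint reached.

σ(ℰ) = { {}, {E}, {F}, {E,F}, {A,B,C,D}, {A,B,C,D,E}, {A,B,C,D,F}, Ω }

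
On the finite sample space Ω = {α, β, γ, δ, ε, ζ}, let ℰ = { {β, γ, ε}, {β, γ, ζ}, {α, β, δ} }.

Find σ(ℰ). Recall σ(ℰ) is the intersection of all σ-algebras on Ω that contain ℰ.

σ(ℰ) = { ∅, {β}, {γ}, {ε}, {ζ}, {α, δ}, {β, γ}, {β, ε}, {β, ζ}, {γ, ε}, {γ, ζ}, {ε, ζ}, {α, β, δ}, {α, γ, δ}, {α, δ, ε}, {α, δ, ζ}, {β, γ, ε}, {β, γ, ζ}, {β, ε, ζ}, {γ, ε, ζ}, {α, β, γ, δ}, {α, β, δ, ε}, {α, β, δ, ζ}, {α, γ, δ, ε}, {α, γ, δ, ζ}, {α, δ, ε, ζ}, {β, γ, ε, ζ}, {α, β, γ, δ, ε}, {α, β, γ, δ, ζ}, {α, β, δ, ε, ζ}, {α, γ, δ, ε, ζ}, Ω }

Check:
Begin from { ∅, {α, β, δ}, {β, γ, ε}, {β, γ, ζ}, Ω } (that is, ℰ plus ∅ and Ω).
Step 1 (6 new):
  {α, δ, ε}  = Ω∖{β, γ, ζ}
  {α, δ, ζ}  = Ω∖{β, γ, ε}
  {γ, ε, ζ}  = Ω∖{α, β, δ}
  {β, γ, ε, ζ}  = {β, γ, ε} ∪ {β, γ, ζ}
  {α, β, γ, δ, ε}  = {β, γ, ε} ∪ {α, β, δ}
  {α, β, γ, δ, ζ}  = {β, γ, ζ} ∪ {α, β, δ}
  [11 total]
Step 2. New:
  {ε}  = Ω∖{α, β, γ, δ, ζ}
  {ζ}  = Ω∖{α, β, γ, δ, ε}
  {α, δ}  = Ω∖{β, γ, ε, ζ}
  {α, β, δ, ε}  = {α, δ, ε} ∪ {α, β, δ}
  {α, β, δ, ζ}  = {α, δ, ζ} ∪ {α, β, δ}
  {α, δ, ε, ζ}  = {α, δ, ε} ∪ {α, δ, ζ}
  {α, γ, δ, ε, ζ}  = {α, δ, ε} ∪ {γ, ε, ζ}
  [18 total]
Step 3 (6 new):
  {β}  = Ω∖{α, γ, δ, ε, ζ}
  {β, γ}  = Ω∖{α, δ, ε, ζ}
  {γ, ε}  = Ω∖{α, β, δ, ζ}
  {γ, ζ}  = Ω∖{α, β, δ, ε}
  {ε, ζ}  = {ε} ∪ {ζ}
  {α, β, δ, ε, ζ}  = {α, δ, ε} ∪ {α, β, δ, ζ}
  [24 total]
Step 4 adds 7:
  {γ}  = Ω∖{α, β, δ, ε, ζ}
  {β, ε}  = {β} ∪ {ε}
  {β, ζ}  = {β} ∪ {ζ}
  {β, ε, ζ}  = {ε, ζ} ∪ {β}
  {α, β, γ, δ}  = Ω∖{ε, ζ}
  {α, γ, δ, ε}  = {α, δ, ε} ∪ {γ, ε}
  {α, γ, δ, ζ}  = {α, δ, ζ} ∪ {γ, ζ}
  [31 total]
Step 5: 1 new —
  {α, γ, δ}  = Ω∖{β, ε, ζ}
  [32 total]
Step 6: stable.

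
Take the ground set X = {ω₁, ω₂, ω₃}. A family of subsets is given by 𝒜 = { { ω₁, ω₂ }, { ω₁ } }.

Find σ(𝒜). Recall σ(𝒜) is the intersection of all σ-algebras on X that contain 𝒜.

Seed the family with 𝒜 together with ∅ and X: { {  }, { ω₁ }, { ω₁, ω₂ }, X }.
Pass 1 (2 new):
  { ω₃ }  = ᶜ of { ω₁, ω₂ }
  { ω₂, ω₃ }  = ᶜ of { ω₁ }
Pass 2. New:
  { ω₁, ω₃ }  = { ω₃ } ∪ { ω₁ }
Pass 3. New:
  { ω₂ }  = ᶜ of { ω₁, ω₃ }
Pass 4: closed — nothing new.

|σ(𝒜)| = 8.  σ(𝒜) = { {  }, { ω₁ }, { ω₂ }, { ω₃ }, { ω₁, ω₂ }, { ω₁, ω₃ }, { ω₂, ω₃ }, X }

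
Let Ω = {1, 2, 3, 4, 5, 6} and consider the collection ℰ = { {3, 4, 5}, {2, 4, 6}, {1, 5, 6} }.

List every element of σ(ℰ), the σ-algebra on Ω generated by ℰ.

σ(ℰ) = { ∅, {1}, {2}, {3}, {4}, {5}, {6}, {1, 2}, {1, 3}, {1, 4}, {1, 5}, {1, 6}, {2, 3}, {2, 4}, {2, 5}, {2, 6}, {3, 4}, {3, 5}, {3, 6}, {4, 5}, {4, 6}, {5, 6}, {1, 2, 3}, {1, 2, 4}, {1, 2, 5}, {1, 2, 6}, {1, 3, 4}, {1, 3, 5}, {1, 3, 6}, {1, 4, 5}, {1, 4, 6}, {1, 5, 6}, {2, 3, 4}, {2, 3, 5}, {2, 3, 6}, {2, 4, 5}, {2, 4, 6}, {2, 5, 6}, {3, 4, 5}, {3, 4, 6}, {3, 5, 6}, {4, 5, 6}, {1, 2, 3, 4}, {1, 2, 3, 5}, {1, 2, 3, 6}, {1, 2, 4, 5}, {1, 2, 4, 6}, {1, 2, 5, 6}, {1, 3, 4, 5}, {1, 3, 4, 6}, {1, 3, 5, 6}, {1, 4, 5, 6}, {2, 3, 4, 5}, {2, 3, 4, 6}, {2, 3, 5, 6}, {2, 4, 5, 6}, {3, 4, 5, 6}, {1, 2, 3, 4, 5}, {1, 2, 3, 4, 6}, {1, 2, 3, 5, 6}, {1, 2, 4, 5, 6}, {1, 3, 4, 5, 6}, {2, 3, 4, 5, 6}, Ω }

Derivation:
Initial family (5 sets): { ∅, {1, 5, 6}, {2, 4, 6}, {3, 4, 5}, Ω }.
Round 1. New:
  {1, 2, 6}  = ᶜ of {3, 4, 5}
  {1, 3, 5}  = ᶜ of {2, 4, 6}
  {2, 3, 4}  = ᶜ of {1, 5, 6}
  {1, 2, 4, 5, 6}  = {2, 4, 6} ∪ {1, 5, 6}
  {1, 3, 4, 5, 6}  = {3, 4, 5} ∪ {1, 5, 6}
  {2, 3, 4, 5, 6}  = {2, 4, 6} ∪ {3, 4, 5}
Round 2. New:
  {1}  = ᶜ of {2, 3, 4, 5, 6}
  {2}  = ᶜ of {1, 3, 4, 5, 6}
  {3}  = ᶜ of {1, 2, 4, 5, 6}
  {1, 2, 4, 6}  = {2, 4, 6} ∪ {1, 2, 6}
  {1, 2, 5, 6}  = {1, 5, 6} ∪ {1, 2, 6}
  {1, 3, 4, 5}  = {3, 4, 5} ∪ {1, 3, 5}
  {1, 3, 5, 6}  = {1, 3, 5} ∪ {1, 5, 6}
  {2, 3, 4, 5}  = {3, 4, 5} ∪ {2, 3, 4}
  {2, 3, 4, 6}  = {2, 4, 6} ∪ {2, 3, 4}
  {1, 2, 3, 4, 5}  = {2, 3, 4} ∪ {1, 3, 5}
  {1, 2, 3, 4, 6}  = {2, 3, 4} ∪ {1, 2, 6}
  {1, 2, 3, 5, 6}  = {1, 3, 5} ∪ {1, 2, 6}
Round 3. New:
  {4}  = ᶜ of {1, 2, 3, 5, 6}
  {5}  = ᶜ of {1, 2, 3, 4, 6}
  {6}  = ᶜ of {1, 2, 3, 4, 5}
  {1, 2}  = {2} ∪ {1}
  {1, 3}  = {3} ∪ {1}
  {1, 5}  = ᶜ of {2, 3, 4, 6}
  {1, 6}  = ᶜ of {2, 3, 4, 5}
  {2, 3}  = {2} ∪ {3}
  {2, 4}  = ᶜ of {1, 3, 5, 6}
  {2, 6}  = ᶜ of {1, 3, 4, 5}
  {3, 4}  = ᶜ of {1, 2, 5, 6}
  {3, 5}  = ᶜ of {1, 2, 4, 6}
  {1, 2, 3, 4}  = {2, 3, 4} ∪ {1}
  {1, 2, 3, 5}  = {1, 3, 5} ∪ {2}
  {1, 2, 3, 6}  = {3} ∪ {1, 2, 6}
Round 4 (25 new):
  {1, 4}  = {4} ∪ {1}
  {2, 5}  = {2} ∪ {5}
  {3, 6}  = {3} ∪ {6}
  {4, 5}  = ᶜ of {1, 2, 3, 6}
  {4, 6}  = ᶜ of {1, 2, 3, 5}
  {5, 6}  = ᶜ of {1, 2, 3, 4}
  {1, 2, 3}  = {2} ∪ {1, 3}
  {1, 2, 4}  = {1, 2} ∪ {4}
  {1, 2, 5}  = {2} ∪ {1, 5}
  {1, 3, 4}  = {3, 4} ∪ {1, 3}
  {1, 3, 6}  = {1, 6} ∪ {1, 3}
  {1, 4, 5}  = {4} ∪ {1, 5}
  {1, 4, 6}  = {1, 6} ∪ {4}
  {2, 3, 5}  = {2} ∪ {3, 5}
  {2, 3, 6}  = {2, 6} ∪ {3}
  {2, 4, 5}  = {2, 4} ∪ {5}
  {2, 5, 6}  = {2, 6} ∪ {5}
  {3, 4, 6}  = {3, 4} ∪ {6}
  {3, 5, 6}  = {3, 5} ∪ {6}
  {1, 2, 4, 5}  = {1, 5} ∪ {2, 4}
  {1, 3, 4, 6}  = {3, 4} ∪ {1, 6}
  {1, 4, 5, 6}  = ᶜ of {2, 3}
  {2, 3, 5, 6}  = {3, 5} ∪ {2, 6}
  {2, 4, 5, 6}  = ᶜ of {1, 3}
  {3, 4, 5, 6}  = ᶜ of {1, 2}
Round 5: 1 new —
  {4, 5, 6}  = ᶜ of {1, 2, 3}
After Round 6 the family is unchanged; done.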